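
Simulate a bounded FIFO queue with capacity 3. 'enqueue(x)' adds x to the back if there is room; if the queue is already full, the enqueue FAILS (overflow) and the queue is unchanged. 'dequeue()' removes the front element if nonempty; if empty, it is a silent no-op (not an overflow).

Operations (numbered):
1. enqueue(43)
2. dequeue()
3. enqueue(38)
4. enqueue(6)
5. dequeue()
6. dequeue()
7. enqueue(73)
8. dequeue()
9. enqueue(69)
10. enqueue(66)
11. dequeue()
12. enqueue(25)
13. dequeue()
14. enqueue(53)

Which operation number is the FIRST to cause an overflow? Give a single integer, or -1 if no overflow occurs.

1. enqueue(43): size=1
2. dequeue(): size=0
3. enqueue(38): size=1
4. enqueue(6): size=2
5. dequeue(): size=1
6. dequeue(): size=0
7. enqueue(73): size=1
8. dequeue(): size=0
9. enqueue(69): size=1
10. enqueue(66): size=2
11. dequeue(): size=1
12. enqueue(25): size=2
13. dequeue(): size=1
14. enqueue(53): size=2

Answer: -1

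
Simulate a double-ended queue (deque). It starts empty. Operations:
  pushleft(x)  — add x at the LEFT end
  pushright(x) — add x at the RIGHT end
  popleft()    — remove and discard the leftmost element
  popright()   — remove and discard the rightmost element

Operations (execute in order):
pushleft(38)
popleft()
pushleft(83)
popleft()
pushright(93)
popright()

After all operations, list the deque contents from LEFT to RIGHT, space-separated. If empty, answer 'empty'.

Answer: empty

Derivation:
pushleft(38): [38]
popleft(): []
pushleft(83): [83]
popleft(): []
pushright(93): [93]
popright(): []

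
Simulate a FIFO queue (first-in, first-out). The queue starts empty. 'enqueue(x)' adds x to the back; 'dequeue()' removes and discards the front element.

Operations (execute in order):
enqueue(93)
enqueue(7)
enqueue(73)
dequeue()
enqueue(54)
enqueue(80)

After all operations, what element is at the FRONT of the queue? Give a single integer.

enqueue(93): queue = [93]
enqueue(7): queue = [93, 7]
enqueue(73): queue = [93, 7, 73]
dequeue(): queue = [7, 73]
enqueue(54): queue = [7, 73, 54]
enqueue(80): queue = [7, 73, 54, 80]

Answer: 7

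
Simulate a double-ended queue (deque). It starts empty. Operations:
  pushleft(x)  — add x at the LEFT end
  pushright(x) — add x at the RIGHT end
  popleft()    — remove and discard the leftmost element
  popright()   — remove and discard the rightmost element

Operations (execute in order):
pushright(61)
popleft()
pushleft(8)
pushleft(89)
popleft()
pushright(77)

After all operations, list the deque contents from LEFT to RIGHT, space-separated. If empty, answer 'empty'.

pushright(61): [61]
popleft(): []
pushleft(8): [8]
pushleft(89): [89, 8]
popleft(): [8]
pushright(77): [8, 77]

Answer: 8 77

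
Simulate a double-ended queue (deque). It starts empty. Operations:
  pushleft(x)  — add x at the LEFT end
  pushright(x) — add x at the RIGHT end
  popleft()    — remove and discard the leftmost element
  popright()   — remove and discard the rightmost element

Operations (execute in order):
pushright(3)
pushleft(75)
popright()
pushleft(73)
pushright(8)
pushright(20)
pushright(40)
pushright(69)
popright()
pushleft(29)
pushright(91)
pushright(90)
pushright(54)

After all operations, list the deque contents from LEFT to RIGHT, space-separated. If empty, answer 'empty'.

Answer: 29 73 75 8 20 40 91 90 54

Derivation:
pushright(3): [3]
pushleft(75): [75, 3]
popright(): [75]
pushleft(73): [73, 75]
pushright(8): [73, 75, 8]
pushright(20): [73, 75, 8, 20]
pushright(40): [73, 75, 8, 20, 40]
pushright(69): [73, 75, 8, 20, 40, 69]
popright(): [73, 75, 8, 20, 40]
pushleft(29): [29, 73, 75, 8, 20, 40]
pushright(91): [29, 73, 75, 8, 20, 40, 91]
pushright(90): [29, 73, 75, 8, 20, 40, 91, 90]
pushright(54): [29, 73, 75, 8, 20, 40, 91, 90, 54]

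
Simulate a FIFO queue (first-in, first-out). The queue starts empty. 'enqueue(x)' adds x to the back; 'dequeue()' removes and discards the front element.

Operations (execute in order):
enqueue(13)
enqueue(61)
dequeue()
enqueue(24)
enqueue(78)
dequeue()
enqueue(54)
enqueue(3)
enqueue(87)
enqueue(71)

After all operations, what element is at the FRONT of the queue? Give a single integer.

enqueue(13): queue = [13]
enqueue(61): queue = [13, 61]
dequeue(): queue = [61]
enqueue(24): queue = [61, 24]
enqueue(78): queue = [61, 24, 78]
dequeue(): queue = [24, 78]
enqueue(54): queue = [24, 78, 54]
enqueue(3): queue = [24, 78, 54, 3]
enqueue(87): queue = [24, 78, 54, 3, 87]
enqueue(71): queue = [24, 78, 54, 3, 87, 71]

Answer: 24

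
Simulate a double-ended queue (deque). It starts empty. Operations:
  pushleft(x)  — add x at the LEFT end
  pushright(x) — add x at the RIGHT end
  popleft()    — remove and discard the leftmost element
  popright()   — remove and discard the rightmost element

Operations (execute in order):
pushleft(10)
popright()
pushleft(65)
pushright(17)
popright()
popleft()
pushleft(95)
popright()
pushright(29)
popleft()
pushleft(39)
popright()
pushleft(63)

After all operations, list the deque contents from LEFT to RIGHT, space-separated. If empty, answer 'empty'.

pushleft(10): [10]
popright(): []
pushleft(65): [65]
pushright(17): [65, 17]
popright(): [65]
popleft(): []
pushleft(95): [95]
popright(): []
pushright(29): [29]
popleft(): []
pushleft(39): [39]
popright(): []
pushleft(63): [63]

Answer: 63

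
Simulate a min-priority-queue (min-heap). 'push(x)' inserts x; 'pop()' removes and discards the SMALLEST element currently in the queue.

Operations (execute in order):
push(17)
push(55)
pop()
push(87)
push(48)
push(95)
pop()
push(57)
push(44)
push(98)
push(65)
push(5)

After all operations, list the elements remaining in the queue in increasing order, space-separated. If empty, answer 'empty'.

Answer: 5 44 55 57 65 87 95 98

Derivation:
push(17): heap contents = [17]
push(55): heap contents = [17, 55]
pop() → 17: heap contents = [55]
push(87): heap contents = [55, 87]
push(48): heap contents = [48, 55, 87]
push(95): heap contents = [48, 55, 87, 95]
pop() → 48: heap contents = [55, 87, 95]
push(57): heap contents = [55, 57, 87, 95]
push(44): heap contents = [44, 55, 57, 87, 95]
push(98): heap contents = [44, 55, 57, 87, 95, 98]
push(65): heap contents = [44, 55, 57, 65, 87, 95, 98]
push(5): heap contents = [5, 44, 55, 57, 65, 87, 95, 98]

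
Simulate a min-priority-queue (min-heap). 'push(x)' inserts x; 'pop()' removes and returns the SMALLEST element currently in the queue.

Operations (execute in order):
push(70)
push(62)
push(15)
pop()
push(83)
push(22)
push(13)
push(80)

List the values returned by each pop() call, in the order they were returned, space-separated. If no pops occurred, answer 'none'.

Answer: 15

Derivation:
push(70): heap contents = [70]
push(62): heap contents = [62, 70]
push(15): heap contents = [15, 62, 70]
pop() → 15: heap contents = [62, 70]
push(83): heap contents = [62, 70, 83]
push(22): heap contents = [22, 62, 70, 83]
push(13): heap contents = [13, 22, 62, 70, 83]
push(80): heap contents = [13, 22, 62, 70, 80, 83]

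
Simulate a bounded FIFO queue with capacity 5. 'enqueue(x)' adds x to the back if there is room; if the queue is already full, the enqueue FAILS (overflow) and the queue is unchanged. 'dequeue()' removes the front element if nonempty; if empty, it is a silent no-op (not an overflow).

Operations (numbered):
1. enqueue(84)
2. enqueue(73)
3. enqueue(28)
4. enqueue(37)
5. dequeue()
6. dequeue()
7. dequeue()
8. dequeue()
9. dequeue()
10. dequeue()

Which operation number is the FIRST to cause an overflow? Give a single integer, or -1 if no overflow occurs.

Answer: -1

Derivation:
1. enqueue(84): size=1
2. enqueue(73): size=2
3. enqueue(28): size=3
4. enqueue(37): size=4
5. dequeue(): size=3
6. dequeue(): size=2
7. dequeue(): size=1
8. dequeue(): size=0
9. dequeue(): empty, no-op, size=0
10. dequeue(): empty, no-op, size=0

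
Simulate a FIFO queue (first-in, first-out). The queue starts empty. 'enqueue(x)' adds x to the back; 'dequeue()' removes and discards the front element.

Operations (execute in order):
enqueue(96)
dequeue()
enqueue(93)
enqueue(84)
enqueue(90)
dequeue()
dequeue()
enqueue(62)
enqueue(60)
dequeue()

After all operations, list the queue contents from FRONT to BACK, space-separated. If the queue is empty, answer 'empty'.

Answer: 62 60

Derivation:
enqueue(96): [96]
dequeue(): []
enqueue(93): [93]
enqueue(84): [93, 84]
enqueue(90): [93, 84, 90]
dequeue(): [84, 90]
dequeue(): [90]
enqueue(62): [90, 62]
enqueue(60): [90, 62, 60]
dequeue(): [62, 60]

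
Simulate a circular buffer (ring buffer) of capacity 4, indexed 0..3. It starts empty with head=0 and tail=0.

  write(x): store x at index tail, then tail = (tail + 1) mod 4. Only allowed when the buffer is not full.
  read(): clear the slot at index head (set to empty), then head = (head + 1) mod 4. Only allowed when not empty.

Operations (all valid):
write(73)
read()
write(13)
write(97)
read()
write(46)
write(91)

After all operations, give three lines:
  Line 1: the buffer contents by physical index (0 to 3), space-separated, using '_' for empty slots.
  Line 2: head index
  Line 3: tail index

write(73): buf=[73 _ _ _], head=0, tail=1, size=1
read(): buf=[_ _ _ _], head=1, tail=1, size=0
write(13): buf=[_ 13 _ _], head=1, tail=2, size=1
write(97): buf=[_ 13 97 _], head=1, tail=3, size=2
read(): buf=[_ _ 97 _], head=2, tail=3, size=1
write(46): buf=[_ _ 97 46], head=2, tail=0, size=2
write(91): buf=[91 _ 97 46], head=2, tail=1, size=3

Answer: 91 _ 97 46
2
1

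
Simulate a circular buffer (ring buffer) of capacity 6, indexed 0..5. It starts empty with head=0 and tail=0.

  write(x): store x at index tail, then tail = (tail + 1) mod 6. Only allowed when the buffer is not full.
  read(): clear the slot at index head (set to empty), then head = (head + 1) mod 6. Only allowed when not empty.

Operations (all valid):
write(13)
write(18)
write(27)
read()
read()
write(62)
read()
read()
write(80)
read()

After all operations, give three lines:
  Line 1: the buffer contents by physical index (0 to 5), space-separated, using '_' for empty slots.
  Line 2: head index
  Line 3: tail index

write(13): buf=[13 _ _ _ _ _], head=0, tail=1, size=1
write(18): buf=[13 18 _ _ _ _], head=0, tail=2, size=2
write(27): buf=[13 18 27 _ _ _], head=0, tail=3, size=3
read(): buf=[_ 18 27 _ _ _], head=1, tail=3, size=2
read(): buf=[_ _ 27 _ _ _], head=2, tail=3, size=1
write(62): buf=[_ _ 27 62 _ _], head=2, tail=4, size=2
read(): buf=[_ _ _ 62 _ _], head=3, tail=4, size=1
read(): buf=[_ _ _ _ _ _], head=4, tail=4, size=0
write(80): buf=[_ _ _ _ 80 _], head=4, tail=5, size=1
read(): buf=[_ _ _ _ _ _], head=5, tail=5, size=0

Answer: _ _ _ _ _ _
5
5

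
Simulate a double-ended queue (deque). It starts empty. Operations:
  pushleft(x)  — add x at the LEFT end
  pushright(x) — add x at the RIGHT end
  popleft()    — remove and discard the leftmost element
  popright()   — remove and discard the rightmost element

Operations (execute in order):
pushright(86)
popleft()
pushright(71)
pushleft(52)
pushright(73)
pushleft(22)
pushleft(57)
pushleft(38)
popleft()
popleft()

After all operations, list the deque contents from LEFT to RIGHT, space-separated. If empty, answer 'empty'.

Answer: 22 52 71 73

Derivation:
pushright(86): [86]
popleft(): []
pushright(71): [71]
pushleft(52): [52, 71]
pushright(73): [52, 71, 73]
pushleft(22): [22, 52, 71, 73]
pushleft(57): [57, 22, 52, 71, 73]
pushleft(38): [38, 57, 22, 52, 71, 73]
popleft(): [57, 22, 52, 71, 73]
popleft(): [22, 52, 71, 73]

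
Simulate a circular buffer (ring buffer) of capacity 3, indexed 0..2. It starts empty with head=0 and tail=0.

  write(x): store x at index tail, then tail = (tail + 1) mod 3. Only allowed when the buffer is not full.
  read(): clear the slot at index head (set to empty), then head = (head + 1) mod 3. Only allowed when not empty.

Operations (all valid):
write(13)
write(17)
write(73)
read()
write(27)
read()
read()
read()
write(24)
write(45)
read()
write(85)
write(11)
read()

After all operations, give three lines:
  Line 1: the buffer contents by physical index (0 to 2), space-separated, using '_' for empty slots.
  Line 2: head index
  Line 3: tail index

Answer: 85 11 _
0
2

Derivation:
write(13): buf=[13 _ _], head=0, tail=1, size=1
write(17): buf=[13 17 _], head=0, tail=2, size=2
write(73): buf=[13 17 73], head=0, tail=0, size=3
read(): buf=[_ 17 73], head=1, tail=0, size=2
write(27): buf=[27 17 73], head=1, tail=1, size=3
read(): buf=[27 _ 73], head=2, tail=1, size=2
read(): buf=[27 _ _], head=0, tail=1, size=1
read(): buf=[_ _ _], head=1, tail=1, size=0
write(24): buf=[_ 24 _], head=1, tail=2, size=1
write(45): buf=[_ 24 45], head=1, tail=0, size=2
read(): buf=[_ _ 45], head=2, tail=0, size=1
write(85): buf=[85 _ 45], head=2, tail=1, size=2
write(11): buf=[85 11 45], head=2, tail=2, size=3
read(): buf=[85 11 _], head=0, tail=2, size=2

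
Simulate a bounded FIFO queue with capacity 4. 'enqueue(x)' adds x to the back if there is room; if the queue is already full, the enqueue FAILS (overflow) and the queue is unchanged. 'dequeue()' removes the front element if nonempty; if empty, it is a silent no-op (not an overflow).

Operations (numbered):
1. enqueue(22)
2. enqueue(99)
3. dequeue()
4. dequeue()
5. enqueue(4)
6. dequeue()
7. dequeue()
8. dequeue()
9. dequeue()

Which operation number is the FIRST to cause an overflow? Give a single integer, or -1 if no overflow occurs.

1. enqueue(22): size=1
2. enqueue(99): size=2
3. dequeue(): size=1
4. dequeue(): size=0
5. enqueue(4): size=1
6. dequeue(): size=0
7. dequeue(): empty, no-op, size=0
8. dequeue(): empty, no-op, size=0
9. dequeue(): empty, no-op, size=0

Answer: -1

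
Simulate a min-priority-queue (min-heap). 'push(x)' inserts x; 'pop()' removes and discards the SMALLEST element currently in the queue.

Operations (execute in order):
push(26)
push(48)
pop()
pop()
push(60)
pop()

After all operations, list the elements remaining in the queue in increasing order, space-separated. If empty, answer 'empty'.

Answer: empty

Derivation:
push(26): heap contents = [26]
push(48): heap contents = [26, 48]
pop() → 26: heap contents = [48]
pop() → 48: heap contents = []
push(60): heap contents = [60]
pop() → 60: heap contents = []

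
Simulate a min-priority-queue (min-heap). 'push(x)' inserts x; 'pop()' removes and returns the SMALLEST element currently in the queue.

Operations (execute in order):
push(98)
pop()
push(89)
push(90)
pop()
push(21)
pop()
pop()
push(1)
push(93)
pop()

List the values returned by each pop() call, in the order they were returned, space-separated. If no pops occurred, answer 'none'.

Answer: 98 89 21 90 1

Derivation:
push(98): heap contents = [98]
pop() → 98: heap contents = []
push(89): heap contents = [89]
push(90): heap contents = [89, 90]
pop() → 89: heap contents = [90]
push(21): heap contents = [21, 90]
pop() → 21: heap contents = [90]
pop() → 90: heap contents = []
push(1): heap contents = [1]
push(93): heap contents = [1, 93]
pop() → 1: heap contents = [93]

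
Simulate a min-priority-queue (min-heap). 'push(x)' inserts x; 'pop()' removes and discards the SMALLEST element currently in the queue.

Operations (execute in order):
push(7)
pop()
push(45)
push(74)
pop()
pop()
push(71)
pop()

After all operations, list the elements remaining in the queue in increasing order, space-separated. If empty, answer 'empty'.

push(7): heap contents = [7]
pop() → 7: heap contents = []
push(45): heap contents = [45]
push(74): heap contents = [45, 74]
pop() → 45: heap contents = [74]
pop() → 74: heap contents = []
push(71): heap contents = [71]
pop() → 71: heap contents = []

Answer: empty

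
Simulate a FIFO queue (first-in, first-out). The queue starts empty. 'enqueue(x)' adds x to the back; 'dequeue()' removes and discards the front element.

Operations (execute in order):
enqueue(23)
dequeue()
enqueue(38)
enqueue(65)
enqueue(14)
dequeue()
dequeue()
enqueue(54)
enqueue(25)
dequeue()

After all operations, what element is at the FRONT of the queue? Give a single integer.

enqueue(23): queue = [23]
dequeue(): queue = []
enqueue(38): queue = [38]
enqueue(65): queue = [38, 65]
enqueue(14): queue = [38, 65, 14]
dequeue(): queue = [65, 14]
dequeue(): queue = [14]
enqueue(54): queue = [14, 54]
enqueue(25): queue = [14, 54, 25]
dequeue(): queue = [54, 25]

Answer: 54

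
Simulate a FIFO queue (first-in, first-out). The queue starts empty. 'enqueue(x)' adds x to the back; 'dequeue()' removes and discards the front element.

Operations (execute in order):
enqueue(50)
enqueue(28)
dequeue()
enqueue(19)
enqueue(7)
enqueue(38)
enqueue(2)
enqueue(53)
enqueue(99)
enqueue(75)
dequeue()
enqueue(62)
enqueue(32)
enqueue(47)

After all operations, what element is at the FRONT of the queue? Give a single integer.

Answer: 19

Derivation:
enqueue(50): queue = [50]
enqueue(28): queue = [50, 28]
dequeue(): queue = [28]
enqueue(19): queue = [28, 19]
enqueue(7): queue = [28, 19, 7]
enqueue(38): queue = [28, 19, 7, 38]
enqueue(2): queue = [28, 19, 7, 38, 2]
enqueue(53): queue = [28, 19, 7, 38, 2, 53]
enqueue(99): queue = [28, 19, 7, 38, 2, 53, 99]
enqueue(75): queue = [28, 19, 7, 38, 2, 53, 99, 75]
dequeue(): queue = [19, 7, 38, 2, 53, 99, 75]
enqueue(62): queue = [19, 7, 38, 2, 53, 99, 75, 62]
enqueue(32): queue = [19, 7, 38, 2, 53, 99, 75, 62, 32]
enqueue(47): queue = [19, 7, 38, 2, 53, 99, 75, 62, 32, 47]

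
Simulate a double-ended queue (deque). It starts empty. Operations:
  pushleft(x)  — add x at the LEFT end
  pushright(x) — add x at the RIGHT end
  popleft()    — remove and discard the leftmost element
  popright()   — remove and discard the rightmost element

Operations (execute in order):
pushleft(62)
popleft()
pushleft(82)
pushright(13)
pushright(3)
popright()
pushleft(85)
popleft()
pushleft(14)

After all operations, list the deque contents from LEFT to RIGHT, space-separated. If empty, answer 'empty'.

pushleft(62): [62]
popleft(): []
pushleft(82): [82]
pushright(13): [82, 13]
pushright(3): [82, 13, 3]
popright(): [82, 13]
pushleft(85): [85, 82, 13]
popleft(): [82, 13]
pushleft(14): [14, 82, 13]

Answer: 14 82 13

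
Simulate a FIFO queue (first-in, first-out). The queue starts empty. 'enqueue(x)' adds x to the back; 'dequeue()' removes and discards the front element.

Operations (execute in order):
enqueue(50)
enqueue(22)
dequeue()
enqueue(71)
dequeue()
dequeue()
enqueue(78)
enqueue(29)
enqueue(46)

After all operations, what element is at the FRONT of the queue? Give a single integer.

enqueue(50): queue = [50]
enqueue(22): queue = [50, 22]
dequeue(): queue = [22]
enqueue(71): queue = [22, 71]
dequeue(): queue = [71]
dequeue(): queue = []
enqueue(78): queue = [78]
enqueue(29): queue = [78, 29]
enqueue(46): queue = [78, 29, 46]

Answer: 78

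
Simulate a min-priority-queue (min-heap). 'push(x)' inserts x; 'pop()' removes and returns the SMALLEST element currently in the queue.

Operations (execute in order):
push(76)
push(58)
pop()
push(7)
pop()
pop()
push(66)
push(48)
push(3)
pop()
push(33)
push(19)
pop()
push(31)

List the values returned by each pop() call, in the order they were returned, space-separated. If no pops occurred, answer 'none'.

Answer: 58 7 76 3 19

Derivation:
push(76): heap contents = [76]
push(58): heap contents = [58, 76]
pop() → 58: heap contents = [76]
push(7): heap contents = [7, 76]
pop() → 7: heap contents = [76]
pop() → 76: heap contents = []
push(66): heap contents = [66]
push(48): heap contents = [48, 66]
push(3): heap contents = [3, 48, 66]
pop() → 3: heap contents = [48, 66]
push(33): heap contents = [33, 48, 66]
push(19): heap contents = [19, 33, 48, 66]
pop() → 19: heap contents = [33, 48, 66]
push(31): heap contents = [31, 33, 48, 66]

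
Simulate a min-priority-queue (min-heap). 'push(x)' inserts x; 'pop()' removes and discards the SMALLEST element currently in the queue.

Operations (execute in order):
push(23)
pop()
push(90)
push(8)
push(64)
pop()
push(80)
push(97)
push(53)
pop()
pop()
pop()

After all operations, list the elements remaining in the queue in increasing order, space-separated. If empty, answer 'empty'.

push(23): heap contents = [23]
pop() → 23: heap contents = []
push(90): heap contents = [90]
push(8): heap contents = [8, 90]
push(64): heap contents = [8, 64, 90]
pop() → 8: heap contents = [64, 90]
push(80): heap contents = [64, 80, 90]
push(97): heap contents = [64, 80, 90, 97]
push(53): heap contents = [53, 64, 80, 90, 97]
pop() → 53: heap contents = [64, 80, 90, 97]
pop() → 64: heap contents = [80, 90, 97]
pop() → 80: heap contents = [90, 97]

Answer: 90 97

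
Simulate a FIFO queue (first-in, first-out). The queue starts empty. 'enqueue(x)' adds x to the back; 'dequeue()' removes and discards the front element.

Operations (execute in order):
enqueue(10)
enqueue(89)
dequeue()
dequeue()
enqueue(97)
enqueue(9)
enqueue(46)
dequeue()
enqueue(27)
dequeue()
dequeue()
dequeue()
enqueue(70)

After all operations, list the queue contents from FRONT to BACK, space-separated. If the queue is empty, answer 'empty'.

Answer: 70

Derivation:
enqueue(10): [10]
enqueue(89): [10, 89]
dequeue(): [89]
dequeue(): []
enqueue(97): [97]
enqueue(9): [97, 9]
enqueue(46): [97, 9, 46]
dequeue(): [9, 46]
enqueue(27): [9, 46, 27]
dequeue(): [46, 27]
dequeue(): [27]
dequeue(): []
enqueue(70): [70]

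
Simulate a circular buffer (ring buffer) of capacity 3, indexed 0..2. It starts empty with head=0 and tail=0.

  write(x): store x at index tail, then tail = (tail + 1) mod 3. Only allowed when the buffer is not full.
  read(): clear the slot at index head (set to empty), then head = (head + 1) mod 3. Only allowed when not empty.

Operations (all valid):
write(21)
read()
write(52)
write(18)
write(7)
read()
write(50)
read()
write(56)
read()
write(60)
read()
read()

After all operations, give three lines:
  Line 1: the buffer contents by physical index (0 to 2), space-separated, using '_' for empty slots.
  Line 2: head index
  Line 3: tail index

Answer: 60 _ _
0
1

Derivation:
write(21): buf=[21 _ _], head=0, tail=1, size=1
read(): buf=[_ _ _], head=1, tail=1, size=0
write(52): buf=[_ 52 _], head=1, tail=2, size=1
write(18): buf=[_ 52 18], head=1, tail=0, size=2
write(7): buf=[7 52 18], head=1, tail=1, size=3
read(): buf=[7 _ 18], head=2, tail=1, size=2
write(50): buf=[7 50 18], head=2, tail=2, size=3
read(): buf=[7 50 _], head=0, tail=2, size=2
write(56): buf=[7 50 56], head=0, tail=0, size=3
read(): buf=[_ 50 56], head=1, tail=0, size=2
write(60): buf=[60 50 56], head=1, tail=1, size=3
read(): buf=[60 _ 56], head=2, tail=1, size=2
read(): buf=[60 _ _], head=0, tail=1, size=1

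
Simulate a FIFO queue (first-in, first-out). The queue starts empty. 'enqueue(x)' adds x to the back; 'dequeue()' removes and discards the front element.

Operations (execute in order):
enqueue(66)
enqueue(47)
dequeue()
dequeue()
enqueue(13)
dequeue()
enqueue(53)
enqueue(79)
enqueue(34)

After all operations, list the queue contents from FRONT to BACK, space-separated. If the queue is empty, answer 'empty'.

Answer: 53 79 34

Derivation:
enqueue(66): [66]
enqueue(47): [66, 47]
dequeue(): [47]
dequeue(): []
enqueue(13): [13]
dequeue(): []
enqueue(53): [53]
enqueue(79): [53, 79]
enqueue(34): [53, 79, 34]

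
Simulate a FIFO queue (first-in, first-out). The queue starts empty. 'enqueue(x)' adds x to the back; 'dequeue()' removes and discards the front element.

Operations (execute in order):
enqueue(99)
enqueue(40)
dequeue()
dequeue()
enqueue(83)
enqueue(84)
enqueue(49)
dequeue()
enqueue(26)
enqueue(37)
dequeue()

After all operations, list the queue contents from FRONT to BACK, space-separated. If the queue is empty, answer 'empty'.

enqueue(99): [99]
enqueue(40): [99, 40]
dequeue(): [40]
dequeue(): []
enqueue(83): [83]
enqueue(84): [83, 84]
enqueue(49): [83, 84, 49]
dequeue(): [84, 49]
enqueue(26): [84, 49, 26]
enqueue(37): [84, 49, 26, 37]
dequeue(): [49, 26, 37]

Answer: 49 26 37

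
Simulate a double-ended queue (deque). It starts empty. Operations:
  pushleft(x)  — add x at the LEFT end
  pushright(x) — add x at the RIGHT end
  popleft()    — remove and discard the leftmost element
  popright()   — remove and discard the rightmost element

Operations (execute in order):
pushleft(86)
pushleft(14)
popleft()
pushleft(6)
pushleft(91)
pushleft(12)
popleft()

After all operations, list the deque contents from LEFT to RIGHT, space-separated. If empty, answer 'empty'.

pushleft(86): [86]
pushleft(14): [14, 86]
popleft(): [86]
pushleft(6): [6, 86]
pushleft(91): [91, 6, 86]
pushleft(12): [12, 91, 6, 86]
popleft(): [91, 6, 86]

Answer: 91 6 86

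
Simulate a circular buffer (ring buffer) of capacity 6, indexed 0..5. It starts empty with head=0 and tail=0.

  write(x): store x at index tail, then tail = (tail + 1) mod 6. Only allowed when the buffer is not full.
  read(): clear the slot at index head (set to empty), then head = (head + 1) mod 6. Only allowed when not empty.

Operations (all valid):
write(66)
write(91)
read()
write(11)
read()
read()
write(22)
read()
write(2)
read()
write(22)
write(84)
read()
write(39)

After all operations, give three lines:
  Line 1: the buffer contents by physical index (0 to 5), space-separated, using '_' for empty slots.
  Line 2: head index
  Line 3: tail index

Answer: 84 39 _ _ _ _
0
2

Derivation:
write(66): buf=[66 _ _ _ _ _], head=0, tail=1, size=1
write(91): buf=[66 91 _ _ _ _], head=0, tail=2, size=2
read(): buf=[_ 91 _ _ _ _], head=1, tail=2, size=1
write(11): buf=[_ 91 11 _ _ _], head=1, tail=3, size=2
read(): buf=[_ _ 11 _ _ _], head=2, tail=3, size=1
read(): buf=[_ _ _ _ _ _], head=3, tail=3, size=0
write(22): buf=[_ _ _ 22 _ _], head=3, tail=4, size=1
read(): buf=[_ _ _ _ _ _], head=4, tail=4, size=0
write(2): buf=[_ _ _ _ 2 _], head=4, tail=5, size=1
read(): buf=[_ _ _ _ _ _], head=5, tail=5, size=0
write(22): buf=[_ _ _ _ _ 22], head=5, tail=0, size=1
write(84): buf=[84 _ _ _ _ 22], head=5, tail=1, size=2
read(): buf=[84 _ _ _ _ _], head=0, tail=1, size=1
write(39): buf=[84 39 _ _ _ _], head=0, tail=2, size=2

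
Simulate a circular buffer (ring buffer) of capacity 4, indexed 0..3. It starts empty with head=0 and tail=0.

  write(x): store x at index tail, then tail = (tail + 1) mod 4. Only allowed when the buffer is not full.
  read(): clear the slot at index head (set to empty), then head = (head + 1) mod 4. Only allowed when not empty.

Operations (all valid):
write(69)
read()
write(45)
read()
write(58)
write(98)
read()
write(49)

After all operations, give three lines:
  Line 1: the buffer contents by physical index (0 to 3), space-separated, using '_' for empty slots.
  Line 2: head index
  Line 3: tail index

Answer: 49 _ _ 98
3
1

Derivation:
write(69): buf=[69 _ _ _], head=0, tail=1, size=1
read(): buf=[_ _ _ _], head=1, tail=1, size=0
write(45): buf=[_ 45 _ _], head=1, tail=2, size=1
read(): buf=[_ _ _ _], head=2, tail=2, size=0
write(58): buf=[_ _ 58 _], head=2, tail=3, size=1
write(98): buf=[_ _ 58 98], head=2, tail=0, size=2
read(): buf=[_ _ _ 98], head=3, tail=0, size=1
write(49): buf=[49 _ _ 98], head=3, tail=1, size=2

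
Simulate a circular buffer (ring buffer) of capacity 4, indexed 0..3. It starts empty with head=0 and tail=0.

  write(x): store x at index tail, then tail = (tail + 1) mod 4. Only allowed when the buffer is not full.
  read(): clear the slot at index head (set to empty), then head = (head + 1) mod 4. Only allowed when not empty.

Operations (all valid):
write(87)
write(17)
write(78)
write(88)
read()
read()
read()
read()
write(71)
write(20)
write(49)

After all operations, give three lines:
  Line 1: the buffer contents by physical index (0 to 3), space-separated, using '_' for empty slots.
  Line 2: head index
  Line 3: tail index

write(87): buf=[87 _ _ _], head=0, tail=1, size=1
write(17): buf=[87 17 _ _], head=0, tail=2, size=2
write(78): buf=[87 17 78 _], head=0, tail=3, size=3
write(88): buf=[87 17 78 88], head=0, tail=0, size=4
read(): buf=[_ 17 78 88], head=1, tail=0, size=3
read(): buf=[_ _ 78 88], head=2, tail=0, size=2
read(): buf=[_ _ _ 88], head=3, tail=0, size=1
read(): buf=[_ _ _ _], head=0, tail=0, size=0
write(71): buf=[71 _ _ _], head=0, tail=1, size=1
write(20): buf=[71 20 _ _], head=0, tail=2, size=2
write(49): buf=[71 20 49 _], head=0, tail=3, size=3

Answer: 71 20 49 _
0
3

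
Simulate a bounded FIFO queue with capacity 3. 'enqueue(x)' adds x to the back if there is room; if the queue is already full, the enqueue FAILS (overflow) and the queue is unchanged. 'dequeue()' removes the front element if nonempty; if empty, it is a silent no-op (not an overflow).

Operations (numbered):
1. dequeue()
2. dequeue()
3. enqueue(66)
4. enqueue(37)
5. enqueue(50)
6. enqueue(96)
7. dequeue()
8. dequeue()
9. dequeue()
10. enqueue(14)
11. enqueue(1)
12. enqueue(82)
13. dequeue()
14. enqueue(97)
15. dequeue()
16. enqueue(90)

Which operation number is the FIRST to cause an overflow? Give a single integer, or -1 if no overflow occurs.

1. dequeue(): empty, no-op, size=0
2. dequeue(): empty, no-op, size=0
3. enqueue(66): size=1
4. enqueue(37): size=2
5. enqueue(50): size=3
6. enqueue(96): size=3=cap → OVERFLOW (fail)
7. dequeue(): size=2
8. dequeue(): size=1
9. dequeue(): size=0
10. enqueue(14): size=1
11. enqueue(1): size=2
12. enqueue(82): size=3
13. dequeue(): size=2
14. enqueue(97): size=3
15. dequeue(): size=2
16. enqueue(90): size=3

Answer: 6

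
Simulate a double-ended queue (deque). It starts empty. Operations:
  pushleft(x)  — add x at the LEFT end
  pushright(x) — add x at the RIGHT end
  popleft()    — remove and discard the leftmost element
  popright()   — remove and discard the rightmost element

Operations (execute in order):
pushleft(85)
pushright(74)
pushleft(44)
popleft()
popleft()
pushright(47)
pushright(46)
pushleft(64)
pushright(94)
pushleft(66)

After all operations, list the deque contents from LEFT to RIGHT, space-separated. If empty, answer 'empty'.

pushleft(85): [85]
pushright(74): [85, 74]
pushleft(44): [44, 85, 74]
popleft(): [85, 74]
popleft(): [74]
pushright(47): [74, 47]
pushright(46): [74, 47, 46]
pushleft(64): [64, 74, 47, 46]
pushright(94): [64, 74, 47, 46, 94]
pushleft(66): [66, 64, 74, 47, 46, 94]

Answer: 66 64 74 47 46 94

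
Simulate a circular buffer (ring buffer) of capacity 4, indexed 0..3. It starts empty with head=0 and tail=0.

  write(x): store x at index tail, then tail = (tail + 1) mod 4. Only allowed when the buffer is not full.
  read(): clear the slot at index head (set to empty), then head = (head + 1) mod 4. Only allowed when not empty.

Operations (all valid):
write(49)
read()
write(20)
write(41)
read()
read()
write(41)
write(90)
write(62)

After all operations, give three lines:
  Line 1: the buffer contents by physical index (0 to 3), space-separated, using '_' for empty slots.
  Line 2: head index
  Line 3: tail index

write(49): buf=[49 _ _ _], head=0, tail=1, size=1
read(): buf=[_ _ _ _], head=1, tail=1, size=0
write(20): buf=[_ 20 _ _], head=1, tail=2, size=1
write(41): buf=[_ 20 41 _], head=1, tail=3, size=2
read(): buf=[_ _ 41 _], head=2, tail=3, size=1
read(): buf=[_ _ _ _], head=3, tail=3, size=0
write(41): buf=[_ _ _ 41], head=3, tail=0, size=1
write(90): buf=[90 _ _ 41], head=3, tail=1, size=2
write(62): buf=[90 62 _ 41], head=3, tail=2, size=3

Answer: 90 62 _ 41
3
2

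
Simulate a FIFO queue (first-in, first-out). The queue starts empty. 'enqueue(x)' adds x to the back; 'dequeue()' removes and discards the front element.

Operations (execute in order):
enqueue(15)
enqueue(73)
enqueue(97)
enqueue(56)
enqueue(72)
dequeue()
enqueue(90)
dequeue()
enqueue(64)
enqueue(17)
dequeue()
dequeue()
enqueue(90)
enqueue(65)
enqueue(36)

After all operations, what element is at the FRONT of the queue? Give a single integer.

enqueue(15): queue = [15]
enqueue(73): queue = [15, 73]
enqueue(97): queue = [15, 73, 97]
enqueue(56): queue = [15, 73, 97, 56]
enqueue(72): queue = [15, 73, 97, 56, 72]
dequeue(): queue = [73, 97, 56, 72]
enqueue(90): queue = [73, 97, 56, 72, 90]
dequeue(): queue = [97, 56, 72, 90]
enqueue(64): queue = [97, 56, 72, 90, 64]
enqueue(17): queue = [97, 56, 72, 90, 64, 17]
dequeue(): queue = [56, 72, 90, 64, 17]
dequeue(): queue = [72, 90, 64, 17]
enqueue(90): queue = [72, 90, 64, 17, 90]
enqueue(65): queue = [72, 90, 64, 17, 90, 65]
enqueue(36): queue = [72, 90, 64, 17, 90, 65, 36]

Answer: 72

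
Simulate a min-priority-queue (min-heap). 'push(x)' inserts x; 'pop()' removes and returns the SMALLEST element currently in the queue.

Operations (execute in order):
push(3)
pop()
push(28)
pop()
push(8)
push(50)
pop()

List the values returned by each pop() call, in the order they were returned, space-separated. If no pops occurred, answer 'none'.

Answer: 3 28 8

Derivation:
push(3): heap contents = [3]
pop() → 3: heap contents = []
push(28): heap contents = [28]
pop() → 28: heap contents = []
push(8): heap contents = [8]
push(50): heap contents = [8, 50]
pop() → 8: heap contents = [50]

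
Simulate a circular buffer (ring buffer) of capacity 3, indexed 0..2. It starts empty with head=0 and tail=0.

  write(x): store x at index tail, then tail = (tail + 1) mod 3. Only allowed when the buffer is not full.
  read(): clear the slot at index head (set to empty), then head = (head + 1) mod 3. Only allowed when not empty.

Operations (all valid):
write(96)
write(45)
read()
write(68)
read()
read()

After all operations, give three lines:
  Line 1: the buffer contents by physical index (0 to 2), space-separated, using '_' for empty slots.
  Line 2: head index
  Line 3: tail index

Answer: _ _ _
0
0

Derivation:
write(96): buf=[96 _ _], head=0, tail=1, size=1
write(45): buf=[96 45 _], head=0, tail=2, size=2
read(): buf=[_ 45 _], head=1, tail=2, size=1
write(68): buf=[_ 45 68], head=1, tail=0, size=2
read(): buf=[_ _ 68], head=2, tail=0, size=1
read(): buf=[_ _ _], head=0, tail=0, size=0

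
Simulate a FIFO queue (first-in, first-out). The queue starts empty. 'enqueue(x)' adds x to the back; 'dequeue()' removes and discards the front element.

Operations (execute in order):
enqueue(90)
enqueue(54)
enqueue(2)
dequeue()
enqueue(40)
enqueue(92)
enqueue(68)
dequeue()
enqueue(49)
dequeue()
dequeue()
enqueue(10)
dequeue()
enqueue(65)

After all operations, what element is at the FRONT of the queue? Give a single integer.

Answer: 68

Derivation:
enqueue(90): queue = [90]
enqueue(54): queue = [90, 54]
enqueue(2): queue = [90, 54, 2]
dequeue(): queue = [54, 2]
enqueue(40): queue = [54, 2, 40]
enqueue(92): queue = [54, 2, 40, 92]
enqueue(68): queue = [54, 2, 40, 92, 68]
dequeue(): queue = [2, 40, 92, 68]
enqueue(49): queue = [2, 40, 92, 68, 49]
dequeue(): queue = [40, 92, 68, 49]
dequeue(): queue = [92, 68, 49]
enqueue(10): queue = [92, 68, 49, 10]
dequeue(): queue = [68, 49, 10]
enqueue(65): queue = [68, 49, 10, 65]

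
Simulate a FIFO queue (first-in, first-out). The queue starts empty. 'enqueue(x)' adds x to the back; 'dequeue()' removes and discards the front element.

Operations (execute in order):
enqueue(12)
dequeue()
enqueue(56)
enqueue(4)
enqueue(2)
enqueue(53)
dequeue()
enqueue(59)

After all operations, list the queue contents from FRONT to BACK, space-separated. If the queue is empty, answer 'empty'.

enqueue(12): [12]
dequeue(): []
enqueue(56): [56]
enqueue(4): [56, 4]
enqueue(2): [56, 4, 2]
enqueue(53): [56, 4, 2, 53]
dequeue(): [4, 2, 53]
enqueue(59): [4, 2, 53, 59]

Answer: 4 2 53 59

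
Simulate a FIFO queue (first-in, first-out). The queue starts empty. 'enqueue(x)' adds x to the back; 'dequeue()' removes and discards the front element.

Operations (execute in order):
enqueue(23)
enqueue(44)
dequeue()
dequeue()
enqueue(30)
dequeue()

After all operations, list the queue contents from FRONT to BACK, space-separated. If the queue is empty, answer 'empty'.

Answer: empty

Derivation:
enqueue(23): [23]
enqueue(44): [23, 44]
dequeue(): [44]
dequeue(): []
enqueue(30): [30]
dequeue(): []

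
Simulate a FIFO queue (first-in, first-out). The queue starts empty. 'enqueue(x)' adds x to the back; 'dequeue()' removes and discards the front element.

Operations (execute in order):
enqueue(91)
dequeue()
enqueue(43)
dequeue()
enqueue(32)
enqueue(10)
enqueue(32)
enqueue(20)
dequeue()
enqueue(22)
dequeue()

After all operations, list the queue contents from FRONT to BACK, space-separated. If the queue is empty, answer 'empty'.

enqueue(91): [91]
dequeue(): []
enqueue(43): [43]
dequeue(): []
enqueue(32): [32]
enqueue(10): [32, 10]
enqueue(32): [32, 10, 32]
enqueue(20): [32, 10, 32, 20]
dequeue(): [10, 32, 20]
enqueue(22): [10, 32, 20, 22]
dequeue(): [32, 20, 22]

Answer: 32 20 22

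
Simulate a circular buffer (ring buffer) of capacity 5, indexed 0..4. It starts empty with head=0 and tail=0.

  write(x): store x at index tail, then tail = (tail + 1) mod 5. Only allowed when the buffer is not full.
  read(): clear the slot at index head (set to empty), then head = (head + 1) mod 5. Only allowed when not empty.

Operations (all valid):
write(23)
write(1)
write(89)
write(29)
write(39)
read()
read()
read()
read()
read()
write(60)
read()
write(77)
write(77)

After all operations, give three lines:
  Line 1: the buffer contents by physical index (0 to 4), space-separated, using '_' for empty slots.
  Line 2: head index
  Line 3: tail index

Answer: _ 77 77 _ _
1
3

Derivation:
write(23): buf=[23 _ _ _ _], head=0, tail=1, size=1
write(1): buf=[23 1 _ _ _], head=0, tail=2, size=2
write(89): buf=[23 1 89 _ _], head=0, tail=3, size=3
write(29): buf=[23 1 89 29 _], head=0, tail=4, size=4
write(39): buf=[23 1 89 29 39], head=0, tail=0, size=5
read(): buf=[_ 1 89 29 39], head=1, tail=0, size=4
read(): buf=[_ _ 89 29 39], head=2, tail=0, size=3
read(): buf=[_ _ _ 29 39], head=3, tail=0, size=2
read(): buf=[_ _ _ _ 39], head=4, tail=0, size=1
read(): buf=[_ _ _ _ _], head=0, tail=0, size=0
write(60): buf=[60 _ _ _ _], head=0, tail=1, size=1
read(): buf=[_ _ _ _ _], head=1, tail=1, size=0
write(77): buf=[_ 77 _ _ _], head=1, tail=2, size=1
write(77): buf=[_ 77 77 _ _], head=1, tail=3, size=2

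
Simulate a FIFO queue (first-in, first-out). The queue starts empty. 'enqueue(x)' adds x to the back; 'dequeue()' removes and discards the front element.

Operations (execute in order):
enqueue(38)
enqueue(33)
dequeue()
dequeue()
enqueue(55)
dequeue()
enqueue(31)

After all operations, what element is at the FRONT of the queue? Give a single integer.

Answer: 31

Derivation:
enqueue(38): queue = [38]
enqueue(33): queue = [38, 33]
dequeue(): queue = [33]
dequeue(): queue = []
enqueue(55): queue = [55]
dequeue(): queue = []
enqueue(31): queue = [31]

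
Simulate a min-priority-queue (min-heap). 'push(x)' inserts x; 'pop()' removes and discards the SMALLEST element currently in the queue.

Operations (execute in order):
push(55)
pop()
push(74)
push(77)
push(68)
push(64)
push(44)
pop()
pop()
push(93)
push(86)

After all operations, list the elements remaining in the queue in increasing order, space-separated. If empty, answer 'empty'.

push(55): heap contents = [55]
pop() → 55: heap contents = []
push(74): heap contents = [74]
push(77): heap contents = [74, 77]
push(68): heap contents = [68, 74, 77]
push(64): heap contents = [64, 68, 74, 77]
push(44): heap contents = [44, 64, 68, 74, 77]
pop() → 44: heap contents = [64, 68, 74, 77]
pop() → 64: heap contents = [68, 74, 77]
push(93): heap contents = [68, 74, 77, 93]
push(86): heap contents = [68, 74, 77, 86, 93]

Answer: 68 74 77 86 93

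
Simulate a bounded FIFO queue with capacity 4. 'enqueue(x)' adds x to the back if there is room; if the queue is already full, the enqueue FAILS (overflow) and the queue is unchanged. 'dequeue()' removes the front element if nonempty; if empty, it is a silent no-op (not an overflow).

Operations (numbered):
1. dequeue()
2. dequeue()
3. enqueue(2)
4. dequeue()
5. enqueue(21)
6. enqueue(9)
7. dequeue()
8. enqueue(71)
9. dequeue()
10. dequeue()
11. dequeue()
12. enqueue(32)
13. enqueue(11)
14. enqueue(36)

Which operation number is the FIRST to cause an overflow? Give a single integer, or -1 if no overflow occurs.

Answer: -1

Derivation:
1. dequeue(): empty, no-op, size=0
2. dequeue(): empty, no-op, size=0
3. enqueue(2): size=1
4. dequeue(): size=0
5. enqueue(21): size=1
6. enqueue(9): size=2
7. dequeue(): size=1
8. enqueue(71): size=2
9. dequeue(): size=1
10. dequeue(): size=0
11. dequeue(): empty, no-op, size=0
12. enqueue(32): size=1
13. enqueue(11): size=2
14. enqueue(36): size=3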